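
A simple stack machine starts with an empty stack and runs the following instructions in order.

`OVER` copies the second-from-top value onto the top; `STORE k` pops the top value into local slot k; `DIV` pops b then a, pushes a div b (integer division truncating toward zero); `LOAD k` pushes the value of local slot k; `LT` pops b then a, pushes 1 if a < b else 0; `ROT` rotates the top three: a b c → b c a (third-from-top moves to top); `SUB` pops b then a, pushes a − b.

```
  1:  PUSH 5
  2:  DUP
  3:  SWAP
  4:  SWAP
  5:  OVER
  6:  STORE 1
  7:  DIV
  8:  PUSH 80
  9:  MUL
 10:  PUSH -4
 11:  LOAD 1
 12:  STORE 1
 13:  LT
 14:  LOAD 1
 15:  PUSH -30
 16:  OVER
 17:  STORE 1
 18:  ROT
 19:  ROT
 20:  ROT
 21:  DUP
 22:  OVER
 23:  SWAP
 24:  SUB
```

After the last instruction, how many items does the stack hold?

4

PUSH 5   -> [5]
DUP      -> [5, 5]
SWAP     -> [5, 5]
SWAP     -> [5, 5]
OVER     -> [5, 5, 5]
STORE 1  -> [5, 5]
DIV      -> [1]
PUSH 80  -> [1, 80]
MUL      -> [80]
PUSH -4  -> [80, -4]
LOAD 1   -> [80, -4, 5]
STORE 1  -> [80, -4]
LT       -> [0]
LOAD 1   -> [0, 5]
PUSH -30 -> [0, 5, -30]
OVER     -> [0, 5, -30, 5]
STORE 1  -> [0, 5, -30]
ROT      -> [5, -30, 0]
ROT      -> [-30, 0, 5]
ROT      -> [0, 5, -30]
DUP      -> [0, 5, -30, -30]
OVER     -> [0, 5, -30, -30, -30]
SWAP     -> [0, 5, -30, -30, -30]
SUB      -> [0, 5, -30, 0]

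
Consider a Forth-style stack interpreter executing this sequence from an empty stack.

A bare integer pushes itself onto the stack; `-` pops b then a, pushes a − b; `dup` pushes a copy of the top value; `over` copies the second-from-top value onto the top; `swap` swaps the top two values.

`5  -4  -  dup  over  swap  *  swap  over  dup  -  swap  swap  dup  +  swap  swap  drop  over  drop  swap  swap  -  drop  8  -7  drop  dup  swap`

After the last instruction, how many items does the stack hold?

2

5    → 5
-4   → 5 -4
-    → 9
dup  → 9 9
over → 9 9 9
swap → 9 9 9
*    → 9 81
swap → 81 9
over → 81 9 81
dup  → 81 9 81 81
-    → 81 9 0
swap → 81 0 9
swap → 81 9 0
dup  → 81 9 0 0
+    → 81 9 0
swap → 81 0 9
swap → 81 9 0
drop → 81 9
over → 81 9 81
drop → 81 9
swap → 9 81
swap → 81 9
-    → 72
drop → (empty)
8    → 8
-7   → 8 -7
drop → 8
dup  → 8 8
swap → 8 8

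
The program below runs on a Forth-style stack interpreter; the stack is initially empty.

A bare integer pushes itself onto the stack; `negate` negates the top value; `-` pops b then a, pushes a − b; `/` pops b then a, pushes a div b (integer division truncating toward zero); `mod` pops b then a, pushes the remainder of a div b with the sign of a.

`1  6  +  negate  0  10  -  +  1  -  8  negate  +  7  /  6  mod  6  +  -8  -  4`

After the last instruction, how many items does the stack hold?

2

1       1
6       1 6
+       7
negate  -7
0       -7 0
10      -7 0 10
-       -7 -10
+       -17
1       -17 1
-       -18
8       -18 8
negate  -18 -8
+       -26
7       -26 7
/       -3
6       -3 6
mod     -3
6       -3 6
+       3
-8      3 -8
-       11
4       11 4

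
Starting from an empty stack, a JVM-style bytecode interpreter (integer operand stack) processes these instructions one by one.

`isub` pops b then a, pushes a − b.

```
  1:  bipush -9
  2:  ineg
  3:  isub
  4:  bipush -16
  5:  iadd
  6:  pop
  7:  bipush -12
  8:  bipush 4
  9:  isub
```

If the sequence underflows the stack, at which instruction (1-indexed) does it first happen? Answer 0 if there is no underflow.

bipush -9 → -9
ineg      → 9
isub  — needs 2 operands, stack has 1 → underflow

3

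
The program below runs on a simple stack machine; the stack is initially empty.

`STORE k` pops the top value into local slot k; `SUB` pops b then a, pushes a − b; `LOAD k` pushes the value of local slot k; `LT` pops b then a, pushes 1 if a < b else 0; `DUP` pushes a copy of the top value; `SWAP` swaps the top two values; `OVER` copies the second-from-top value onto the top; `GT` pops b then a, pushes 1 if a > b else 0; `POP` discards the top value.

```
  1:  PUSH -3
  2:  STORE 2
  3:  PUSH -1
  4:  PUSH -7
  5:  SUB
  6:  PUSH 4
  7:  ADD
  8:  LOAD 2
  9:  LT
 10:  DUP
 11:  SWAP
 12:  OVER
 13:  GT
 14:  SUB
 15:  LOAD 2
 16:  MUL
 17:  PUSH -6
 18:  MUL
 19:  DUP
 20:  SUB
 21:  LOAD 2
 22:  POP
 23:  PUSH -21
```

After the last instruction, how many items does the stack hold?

2

PUSH -3  -> [-3]
STORE 2  -> []
PUSH -1  -> [-1]
PUSH -7  -> [-1, -7]
SUB      -> [6]
PUSH 4   -> [6, 4]
ADD      -> [10]
LOAD 2   -> [10, -3]
LT       -> [0]
DUP      -> [0, 0]
SWAP     -> [0, 0]
OVER     -> [0, 0, 0]
GT       -> [0, 0]
SUB      -> [0]
LOAD 2   -> [0, -3]
MUL      -> [0]
PUSH -6  -> [0, -6]
MUL      -> [0]
DUP      -> [0, 0]
SUB      -> [0]
LOAD 2   -> [0, -3]
POP      -> [0]
PUSH -21 -> [0, -21]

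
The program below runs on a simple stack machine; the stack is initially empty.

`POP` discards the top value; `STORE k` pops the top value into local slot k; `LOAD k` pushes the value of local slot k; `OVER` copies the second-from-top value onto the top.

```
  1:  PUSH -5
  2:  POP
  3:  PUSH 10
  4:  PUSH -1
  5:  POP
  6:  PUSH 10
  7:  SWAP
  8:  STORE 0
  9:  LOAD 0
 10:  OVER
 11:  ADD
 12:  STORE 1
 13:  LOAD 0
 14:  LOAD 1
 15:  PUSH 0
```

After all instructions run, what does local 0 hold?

PUSH -5 -> [-5]
POP     -> []
PUSH 10 -> [10]
PUSH -1 -> [10, -1]
POP     -> [10]
PUSH 10 -> [10, 10]
SWAP    -> [10, 10]
STORE 0 -> [10]
LOAD 0  -> [10, 10]
OVER    -> [10, 10, 10]
ADD     -> [10, 20]
STORE 1 -> [10]
LOAD 0  -> [10, 10]
LOAD 1  -> [10, 10, 20]
PUSH 0  -> [10, 10, 20, 0]

10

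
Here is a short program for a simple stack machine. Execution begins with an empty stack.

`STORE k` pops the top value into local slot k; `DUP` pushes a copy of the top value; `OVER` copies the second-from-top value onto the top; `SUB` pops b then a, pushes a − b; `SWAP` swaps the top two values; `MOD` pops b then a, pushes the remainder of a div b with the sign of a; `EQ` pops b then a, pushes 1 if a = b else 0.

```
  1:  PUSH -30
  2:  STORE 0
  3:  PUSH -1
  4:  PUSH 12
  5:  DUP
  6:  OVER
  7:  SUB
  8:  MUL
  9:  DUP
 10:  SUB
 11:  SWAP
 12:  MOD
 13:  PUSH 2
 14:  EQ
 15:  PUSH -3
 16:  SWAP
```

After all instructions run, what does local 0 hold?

-30

PUSH -30 → -30
STORE 0  → (empty)
PUSH -1  → -1
PUSH 12  → -1 12
DUP      → -1 12 12
OVER     → -1 12 12 12
SUB      → -1 12 0
MUL      → -1 0
DUP      → -1 0 0
SUB      → -1 0
SWAP     → 0 -1
MOD      → 0
PUSH 2   → 0 2
EQ       → 0
PUSH -3  → 0 -3
SWAP     → -3 0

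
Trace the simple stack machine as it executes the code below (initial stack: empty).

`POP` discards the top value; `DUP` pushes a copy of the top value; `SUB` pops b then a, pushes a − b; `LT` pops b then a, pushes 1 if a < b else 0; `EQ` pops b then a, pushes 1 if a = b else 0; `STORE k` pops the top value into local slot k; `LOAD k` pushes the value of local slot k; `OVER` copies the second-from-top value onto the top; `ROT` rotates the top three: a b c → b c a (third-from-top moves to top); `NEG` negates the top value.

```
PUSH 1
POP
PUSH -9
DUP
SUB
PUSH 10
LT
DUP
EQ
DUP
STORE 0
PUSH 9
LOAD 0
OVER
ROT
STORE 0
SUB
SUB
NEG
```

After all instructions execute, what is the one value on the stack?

PUSH 1  → 1
POP     → (empty)
PUSH -9 → -9
DUP     → -9 -9
SUB     → 0
PUSH 10 → 0 10
LT      → 1
DUP     → 1 1
EQ      → 1
DUP     → 1 1
STORE 0 → 1
PUSH 9  → 1 9
LOAD 0  → 1 9 1
OVER    → 1 9 1 9
ROT     → 1 1 9 9
STORE 0 → 1 1 9
SUB     → 1 -8
SUB     → 9
NEG     → -9

-9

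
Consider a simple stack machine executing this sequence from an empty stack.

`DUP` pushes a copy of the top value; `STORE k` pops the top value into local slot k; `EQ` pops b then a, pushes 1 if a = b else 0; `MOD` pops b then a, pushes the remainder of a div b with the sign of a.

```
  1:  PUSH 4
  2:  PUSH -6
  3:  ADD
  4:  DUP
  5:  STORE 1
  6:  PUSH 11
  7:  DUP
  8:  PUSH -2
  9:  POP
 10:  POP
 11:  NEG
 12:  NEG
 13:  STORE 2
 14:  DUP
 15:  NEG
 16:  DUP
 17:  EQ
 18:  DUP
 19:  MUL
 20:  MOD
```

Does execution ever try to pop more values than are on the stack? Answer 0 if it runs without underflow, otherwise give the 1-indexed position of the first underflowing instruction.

0

PUSH 4  : 4
PUSH -6 : 4 -6
ADD     : -2
DUP     : -2 -2
STORE 1 : -2
PUSH 11 : -2 11
DUP     : -2 11 11
PUSH -2 : -2 11 11 -2
POP     : -2 11 11
POP     : -2 11
NEG     : -2 -11
NEG     : -2 11
STORE 2 : -2
DUP     : -2 -2
NEG     : -2 2
DUP     : -2 2 2
EQ      : -2 1
DUP     : -2 1 1
MUL     : -2 1
MOD     : 0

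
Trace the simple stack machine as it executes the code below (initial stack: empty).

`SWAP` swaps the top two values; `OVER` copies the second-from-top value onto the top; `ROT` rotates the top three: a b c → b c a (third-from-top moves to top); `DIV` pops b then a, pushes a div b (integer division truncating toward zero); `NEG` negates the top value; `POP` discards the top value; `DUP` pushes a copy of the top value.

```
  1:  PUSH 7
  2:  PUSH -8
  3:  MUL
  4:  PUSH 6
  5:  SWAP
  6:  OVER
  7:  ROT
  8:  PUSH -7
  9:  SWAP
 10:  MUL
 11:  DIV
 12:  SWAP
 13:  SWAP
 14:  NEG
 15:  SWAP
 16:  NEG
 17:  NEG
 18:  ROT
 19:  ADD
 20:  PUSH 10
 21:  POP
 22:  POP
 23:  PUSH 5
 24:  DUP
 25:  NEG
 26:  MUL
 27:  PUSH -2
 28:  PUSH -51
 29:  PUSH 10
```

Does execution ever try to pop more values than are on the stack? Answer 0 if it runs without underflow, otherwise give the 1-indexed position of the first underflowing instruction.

PUSH 7  -> 7
PUSH -8 -> 7 -8
MUL     -> -56
PUSH 6  -> -56 6
SWAP    -> 6 -56
OVER    -> 6 -56 6
ROT     -> -56 6 6
PUSH -7 -> -56 6 6 -7
SWAP    -> -56 6 -7 6
MUL     -> -56 6 -42
DIV     -> -56 0
SWAP    -> 0 -56
SWAP    -> -56 0
NEG     -> -56 0
SWAP    -> 0 -56
NEG     -> 0 56
NEG     -> 0 -56
ROT  — needs 3 operands, stack has 2 → underflow

18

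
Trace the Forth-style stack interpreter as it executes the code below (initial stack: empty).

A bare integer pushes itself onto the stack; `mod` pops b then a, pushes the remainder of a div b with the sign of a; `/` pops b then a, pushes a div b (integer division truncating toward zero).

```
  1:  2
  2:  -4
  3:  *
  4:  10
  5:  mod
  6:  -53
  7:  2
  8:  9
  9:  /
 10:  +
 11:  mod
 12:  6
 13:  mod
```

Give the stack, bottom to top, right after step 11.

2   -> 2
-4  -> 2 -4
*   -> -8
10  -> -8 10
mod -> -8
-53 -> -8 -53
2   -> -8 -53 2
9   -> -8 -53 2 9
/   -> -8 -53 0
+   -> -8 -53
mod -> -8

[-8]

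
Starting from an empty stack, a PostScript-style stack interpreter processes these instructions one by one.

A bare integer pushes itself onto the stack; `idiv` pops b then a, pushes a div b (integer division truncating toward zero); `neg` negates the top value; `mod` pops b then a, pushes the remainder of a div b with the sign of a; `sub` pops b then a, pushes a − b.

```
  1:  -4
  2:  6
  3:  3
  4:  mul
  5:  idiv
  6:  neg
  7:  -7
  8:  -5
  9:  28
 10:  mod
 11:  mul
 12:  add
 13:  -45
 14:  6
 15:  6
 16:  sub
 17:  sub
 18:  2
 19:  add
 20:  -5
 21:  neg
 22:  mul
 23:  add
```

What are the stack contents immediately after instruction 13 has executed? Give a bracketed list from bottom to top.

-4   : [-4]
6    : [-4, 6]
3    : [-4, 6, 3]
mul  : [-4, 18]
idiv : [0]
neg  : [0]
-7   : [0, -7]
-5   : [0, -7, -5]
28   : [0, -7, -5, 28]
mod  : [0, -7, -5]
mul  : [0, 35]
add  : [35]
-45  : [35, -45]

[35, -45]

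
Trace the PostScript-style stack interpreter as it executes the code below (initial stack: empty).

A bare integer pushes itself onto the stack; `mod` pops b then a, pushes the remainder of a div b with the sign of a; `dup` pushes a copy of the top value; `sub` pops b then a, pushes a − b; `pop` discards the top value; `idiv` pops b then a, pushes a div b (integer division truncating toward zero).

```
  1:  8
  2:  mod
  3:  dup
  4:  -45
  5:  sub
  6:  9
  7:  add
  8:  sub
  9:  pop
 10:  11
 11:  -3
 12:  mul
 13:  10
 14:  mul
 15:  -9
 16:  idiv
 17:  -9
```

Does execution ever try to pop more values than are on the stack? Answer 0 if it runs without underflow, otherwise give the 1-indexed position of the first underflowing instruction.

2

8  8
mod  — needs 2 operands, stack has 1 → underflow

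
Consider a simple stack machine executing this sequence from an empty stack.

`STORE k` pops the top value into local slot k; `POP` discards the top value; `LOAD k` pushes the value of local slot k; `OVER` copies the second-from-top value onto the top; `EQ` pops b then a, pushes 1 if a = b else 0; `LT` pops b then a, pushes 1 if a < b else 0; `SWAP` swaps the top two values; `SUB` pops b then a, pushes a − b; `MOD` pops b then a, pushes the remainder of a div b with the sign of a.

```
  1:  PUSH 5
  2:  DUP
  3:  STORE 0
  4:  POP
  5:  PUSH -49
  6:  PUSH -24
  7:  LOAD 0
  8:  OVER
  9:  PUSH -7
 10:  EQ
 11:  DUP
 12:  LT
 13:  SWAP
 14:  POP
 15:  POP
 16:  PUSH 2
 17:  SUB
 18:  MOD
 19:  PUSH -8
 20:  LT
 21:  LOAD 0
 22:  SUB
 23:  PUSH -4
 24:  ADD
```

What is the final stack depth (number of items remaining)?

PUSH 5   -> [5]
DUP      -> [5, 5]
STORE 0  -> [5]
POP      -> []
PUSH -49 -> [-49]
PUSH -24 -> [-49, -24]
LOAD 0   -> [-49, -24, 5]
OVER     -> [-49, -24, 5, -24]
PUSH -7  -> [-49, -24, 5, -24, -7]
EQ       -> [-49, -24, 5, 0]
DUP      -> [-49, -24, 5, 0, 0]
LT       -> [-49, -24, 5, 0]
SWAP     -> [-49, -24, 0, 5]
POP      -> [-49, -24, 0]
POP      -> [-49, -24]
PUSH 2   -> [-49, -24, 2]
SUB      -> [-49, -26]
MOD      -> [-23]
PUSH -8  -> [-23, -8]
LT       -> [1]
LOAD 0   -> [1, 5]
SUB      -> [-4]
PUSH -4  -> [-4, -4]
ADD      -> [-8]

1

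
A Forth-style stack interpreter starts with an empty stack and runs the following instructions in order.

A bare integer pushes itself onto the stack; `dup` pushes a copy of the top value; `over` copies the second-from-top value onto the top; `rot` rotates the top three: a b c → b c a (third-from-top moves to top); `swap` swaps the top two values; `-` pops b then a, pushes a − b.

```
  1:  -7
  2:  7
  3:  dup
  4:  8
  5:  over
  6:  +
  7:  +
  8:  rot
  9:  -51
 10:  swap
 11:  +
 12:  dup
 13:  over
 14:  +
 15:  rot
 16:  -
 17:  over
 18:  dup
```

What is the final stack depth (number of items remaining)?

5

-7   : [-7]
7    : [-7, 7]
dup  : [-7, 7, 7]
8    : [-7, 7, 7, 8]
over : [-7, 7, 7, 8, 7]
+    : [-7, 7, 7, 15]
+    : [-7, 7, 22]
rot  : [7, 22, -7]
-51  : [7, 22, -7, -51]
swap : [7, 22, -51, -7]
+    : [7, 22, -58]
dup  : [7, 22, -58, -58]
over : [7, 22, -58, -58, -58]
+    : [7, 22, -58, -116]
rot  : [7, -58, -116, 22]
-    : [7, -58, -138]
over : [7, -58, -138, -58]
dup  : [7, -58, -138, -58, -58]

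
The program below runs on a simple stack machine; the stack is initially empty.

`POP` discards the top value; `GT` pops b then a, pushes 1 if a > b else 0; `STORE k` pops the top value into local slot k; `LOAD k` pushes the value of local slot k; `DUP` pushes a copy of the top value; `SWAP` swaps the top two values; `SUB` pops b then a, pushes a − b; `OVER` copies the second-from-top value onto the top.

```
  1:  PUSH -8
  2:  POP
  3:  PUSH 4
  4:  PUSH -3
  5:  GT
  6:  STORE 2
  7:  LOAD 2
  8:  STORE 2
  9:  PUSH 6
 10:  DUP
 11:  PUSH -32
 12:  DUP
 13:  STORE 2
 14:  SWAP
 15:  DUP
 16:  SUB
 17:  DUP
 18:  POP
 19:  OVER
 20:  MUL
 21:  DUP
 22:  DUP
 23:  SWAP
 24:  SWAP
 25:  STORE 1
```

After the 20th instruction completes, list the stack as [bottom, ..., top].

PUSH -8  → -8
POP      → (empty)
PUSH 4   → 4
PUSH -3  → 4 -3
GT       → 1
STORE 2  → (empty)
LOAD 2   → 1
STORE 2  → (empty)
PUSH 6   → 6
DUP      → 6 6
PUSH -32 → 6 6 -32
DUP      → 6 6 -32 -32
STORE 2  → 6 6 -32
SWAP     → 6 -32 6
DUP      → 6 -32 6 6
SUB      → 6 -32 0
DUP      → 6 -32 0 0
POP      → 6 -32 0
OVER     → 6 -32 0 -32
MUL      → 6 -32 0

[6, -32, 0]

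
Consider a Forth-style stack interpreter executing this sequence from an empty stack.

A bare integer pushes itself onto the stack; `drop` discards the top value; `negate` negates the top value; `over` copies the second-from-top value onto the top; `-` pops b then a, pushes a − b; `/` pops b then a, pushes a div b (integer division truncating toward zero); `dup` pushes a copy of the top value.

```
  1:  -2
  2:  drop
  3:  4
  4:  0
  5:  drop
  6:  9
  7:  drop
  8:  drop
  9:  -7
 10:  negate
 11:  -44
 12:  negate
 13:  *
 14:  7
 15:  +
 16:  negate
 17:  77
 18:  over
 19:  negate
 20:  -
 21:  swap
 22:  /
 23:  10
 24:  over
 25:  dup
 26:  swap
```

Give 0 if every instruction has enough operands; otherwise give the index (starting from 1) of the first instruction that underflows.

-2     → [-2]
drop   → []
4      → [4]
0      → [4, 0]
drop   → [4]
9      → [4, 9]
drop   → [4]
drop   → []
-7     → [-7]
negate → [7]
-44    → [7, -44]
negate → [7, 44]
*      → [308]
7      → [308, 7]
+      → [315]
negate → [-315]
77     → [-315, 77]
over   → [-315, 77, -315]
negate → [-315, 77, 315]
-      → [-315, -238]
swap   → [-238, -315]
/      → [0]
10     → [0, 10]
over   → [0, 10, 0]
dup    → [0, 10, 0, 0]
swap   → [0, 10, 0, 0]

0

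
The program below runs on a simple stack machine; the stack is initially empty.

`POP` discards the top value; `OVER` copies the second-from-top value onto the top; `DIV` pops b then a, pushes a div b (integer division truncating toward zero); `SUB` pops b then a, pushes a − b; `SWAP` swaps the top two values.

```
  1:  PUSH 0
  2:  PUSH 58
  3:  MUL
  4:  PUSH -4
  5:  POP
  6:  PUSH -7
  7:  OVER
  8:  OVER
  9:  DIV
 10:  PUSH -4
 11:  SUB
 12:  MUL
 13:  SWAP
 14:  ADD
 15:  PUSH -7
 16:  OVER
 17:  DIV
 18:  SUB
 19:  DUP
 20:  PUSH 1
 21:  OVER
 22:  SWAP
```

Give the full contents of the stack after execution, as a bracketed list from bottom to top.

PUSH 0  -> [0]
PUSH 58 -> [0, 58]
MUL     -> [0]
PUSH -4 -> [0, -4]
POP     -> [0]
PUSH -7 -> [0, -7]
OVER    -> [0, -7, 0]
OVER    -> [0, -7, 0, -7]
DIV     -> [0, -7, 0]
PUSH -4 -> [0, -7, 0, -4]
SUB     -> [0, -7, 4]
MUL     -> [0, -28]
SWAP    -> [-28, 0]
ADD     -> [-28]
PUSH -7 -> [-28, -7]
OVER    -> [-28, -7, -28]
DIV     -> [-28, 0]
SUB     -> [-28]
DUP     -> [-28, -28]
PUSH 1  -> [-28, -28, 1]
OVER    -> [-28, -28, 1, -28]
SWAP    -> [-28, -28, -28, 1]

[-28, -28, -28, 1]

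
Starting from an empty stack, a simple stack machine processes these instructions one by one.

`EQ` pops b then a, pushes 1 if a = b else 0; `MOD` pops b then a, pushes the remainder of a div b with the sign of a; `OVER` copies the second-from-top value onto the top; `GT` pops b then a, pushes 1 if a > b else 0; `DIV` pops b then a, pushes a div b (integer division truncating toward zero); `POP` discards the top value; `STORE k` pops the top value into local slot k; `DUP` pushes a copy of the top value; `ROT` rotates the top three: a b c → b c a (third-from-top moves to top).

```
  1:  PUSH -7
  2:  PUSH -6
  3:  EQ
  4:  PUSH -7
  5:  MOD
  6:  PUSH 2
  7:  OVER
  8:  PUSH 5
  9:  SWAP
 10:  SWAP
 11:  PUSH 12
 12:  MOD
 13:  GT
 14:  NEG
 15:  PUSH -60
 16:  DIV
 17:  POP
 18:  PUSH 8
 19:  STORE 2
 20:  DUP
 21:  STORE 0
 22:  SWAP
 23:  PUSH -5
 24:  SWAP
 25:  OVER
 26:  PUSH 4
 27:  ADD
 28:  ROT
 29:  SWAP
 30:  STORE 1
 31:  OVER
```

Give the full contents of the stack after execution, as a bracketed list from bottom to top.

[2, 0, -5, 0]

PUSH -7  : -7
PUSH -6  : -7 -6
EQ       : 0
PUSH -7  : 0 -7
MOD      : 0
PUSH 2   : 0 2
OVER     : 0 2 0
PUSH 5   : 0 2 0 5
SWAP     : 0 2 5 0
SWAP     : 0 2 0 5
PUSH 12  : 0 2 0 5 12
MOD      : 0 2 0 5
GT       : 0 2 0
NEG      : 0 2 0
PUSH -60 : 0 2 0 -60
DIV      : 0 2 0
POP      : 0 2
PUSH 8   : 0 2 8
STORE 2  : 0 2
DUP      : 0 2 2
STORE 0  : 0 2
SWAP     : 2 0
PUSH -5  : 2 0 -5
SWAP     : 2 -5 0
OVER     : 2 -5 0 -5
PUSH 4   : 2 -5 0 -5 4
ADD      : 2 -5 0 -1
ROT      : 2 0 -1 -5
SWAP     : 2 0 -5 -1
STORE 1  : 2 0 -5
OVER     : 2 0 -5 0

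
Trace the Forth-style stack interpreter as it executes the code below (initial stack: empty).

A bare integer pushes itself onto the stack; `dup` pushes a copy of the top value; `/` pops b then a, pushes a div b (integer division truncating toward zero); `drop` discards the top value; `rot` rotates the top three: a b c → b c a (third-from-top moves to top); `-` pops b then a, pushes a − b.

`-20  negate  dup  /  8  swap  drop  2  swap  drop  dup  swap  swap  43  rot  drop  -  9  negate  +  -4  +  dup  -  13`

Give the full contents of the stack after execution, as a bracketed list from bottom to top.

[0, 13]

-20    → -20
negate → 20
dup    → 20 20
/      → 1
8      → 1 8
swap   → 8 1
drop   → 8
2      → 8 2
swap   → 2 8
drop   → 2
dup    → 2 2
swap   → 2 2
swap   → 2 2
43     → 2 2 43
rot    → 2 43 2
drop   → 2 43
-      → -41
9      → -41 9
negate → -41 -9
+      → -50
-4     → -50 -4
+      → -54
dup    → -54 -54
-      → 0
13     → 0 13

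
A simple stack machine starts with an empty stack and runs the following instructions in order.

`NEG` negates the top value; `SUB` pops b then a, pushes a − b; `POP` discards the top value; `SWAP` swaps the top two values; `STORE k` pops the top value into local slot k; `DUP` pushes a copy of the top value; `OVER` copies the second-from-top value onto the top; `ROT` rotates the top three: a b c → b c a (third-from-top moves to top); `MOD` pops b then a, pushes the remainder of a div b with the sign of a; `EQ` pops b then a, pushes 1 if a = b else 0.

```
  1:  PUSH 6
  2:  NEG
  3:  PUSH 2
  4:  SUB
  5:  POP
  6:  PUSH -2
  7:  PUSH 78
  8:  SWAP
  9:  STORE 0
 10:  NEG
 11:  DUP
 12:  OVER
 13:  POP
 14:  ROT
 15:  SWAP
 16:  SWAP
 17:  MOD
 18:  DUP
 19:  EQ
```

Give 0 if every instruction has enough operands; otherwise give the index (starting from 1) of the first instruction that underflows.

14

PUSH 6   6
NEG      -6
PUSH 2   -6 2
SUB      -8
POP      (empty)
PUSH -2  -2
PUSH 78  -2 78
SWAP     78 -2
STORE 0  78
NEG      -78
DUP      -78 -78
OVER     -78 -78 -78
POP      -78 -78
ROT  — needs 3 operands, stack has 2 → underflow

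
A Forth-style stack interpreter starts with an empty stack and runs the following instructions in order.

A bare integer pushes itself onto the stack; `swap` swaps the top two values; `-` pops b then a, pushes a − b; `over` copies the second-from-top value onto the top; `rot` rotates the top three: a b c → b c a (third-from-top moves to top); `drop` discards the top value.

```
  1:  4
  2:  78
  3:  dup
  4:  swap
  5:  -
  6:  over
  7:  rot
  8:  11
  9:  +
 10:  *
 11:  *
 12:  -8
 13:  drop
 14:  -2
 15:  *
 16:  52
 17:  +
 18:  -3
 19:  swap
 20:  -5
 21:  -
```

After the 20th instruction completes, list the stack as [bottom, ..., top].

[-3, 52, -5]

4    : 4
78   : 4 78
dup  : 4 78 78
swap : 4 78 78
-    : 4 0
over : 4 0 4
rot  : 0 4 4
11   : 0 4 4 11
+    : 0 4 15
*    : 0 60
*    : 0
-8   : 0 -8
drop : 0
-2   : 0 -2
*    : 0
52   : 0 52
+    : 52
-3   : 52 -3
swap : -3 52
-5   : -3 52 -5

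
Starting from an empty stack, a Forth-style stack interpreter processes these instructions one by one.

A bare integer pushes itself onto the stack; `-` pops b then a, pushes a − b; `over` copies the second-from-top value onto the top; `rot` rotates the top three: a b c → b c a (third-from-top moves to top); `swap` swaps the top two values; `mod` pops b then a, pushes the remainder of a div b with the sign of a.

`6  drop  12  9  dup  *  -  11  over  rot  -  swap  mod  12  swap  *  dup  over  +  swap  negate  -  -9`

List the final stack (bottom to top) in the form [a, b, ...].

[0, -9]

6      → [6]
drop   → []
12     → [12]
9      → [12, 9]
dup    → [12, 9, 9]
*      → [12, 81]
-      → [-69]
11     → [-69, 11]
over   → [-69, 11, -69]
rot    → [11, -69, -69]
-      → [11, 0]
swap   → [0, 11]
mod    → [0]
12     → [0, 12]
swap   → [12, 0]
*      → [0]
dup    → [0, 0]
over   → [0, 0, 0]
+      → [0, 0]
swap   → [0, 0]
negate → [0, 0]
-      → [0]
-9     → [0, -9]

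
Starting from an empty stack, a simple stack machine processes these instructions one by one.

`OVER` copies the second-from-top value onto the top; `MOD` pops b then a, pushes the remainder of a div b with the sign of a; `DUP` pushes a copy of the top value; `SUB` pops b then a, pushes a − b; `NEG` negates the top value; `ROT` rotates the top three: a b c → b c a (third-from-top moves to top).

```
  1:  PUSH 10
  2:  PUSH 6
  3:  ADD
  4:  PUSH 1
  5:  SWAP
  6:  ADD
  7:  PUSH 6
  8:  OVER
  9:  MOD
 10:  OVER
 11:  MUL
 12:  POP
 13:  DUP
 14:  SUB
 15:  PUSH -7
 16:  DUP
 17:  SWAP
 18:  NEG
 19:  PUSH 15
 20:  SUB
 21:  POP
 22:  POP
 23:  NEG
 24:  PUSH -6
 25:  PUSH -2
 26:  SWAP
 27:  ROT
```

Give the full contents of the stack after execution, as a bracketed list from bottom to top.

[-2, -6, 0]

PUSH 10  [10]
PUSH 6   [10, 6]
ADD      [16]
PUSH 1   [16, 1]
SWAP     [1, 16]
ADD      [17]
PUSH 6   [17, 6]
OVER     [17, 6, 17]
MOD      [17, 6]
OVER     [17, 6, 17]
MUL      [17, 102]
POP      [17]
DUP      [17, 17]
SUB      [0]
PUSH -7  [0, -7]
DUP      [0, -7, -7]
SWAP     [0, -7, -7]
NEG      [0, -7, 7]
PUSH 15  [0, -7, 7, 15]
SUB      [0, -7, -8]
POP      [0, -7]
POP      [0]
NEG      [0]
PUSH -6  [0, -6]
PUSH -2  [0, -6, -2]
SWAP     [0, -2, -6]
ROT      [-2, -6, 0]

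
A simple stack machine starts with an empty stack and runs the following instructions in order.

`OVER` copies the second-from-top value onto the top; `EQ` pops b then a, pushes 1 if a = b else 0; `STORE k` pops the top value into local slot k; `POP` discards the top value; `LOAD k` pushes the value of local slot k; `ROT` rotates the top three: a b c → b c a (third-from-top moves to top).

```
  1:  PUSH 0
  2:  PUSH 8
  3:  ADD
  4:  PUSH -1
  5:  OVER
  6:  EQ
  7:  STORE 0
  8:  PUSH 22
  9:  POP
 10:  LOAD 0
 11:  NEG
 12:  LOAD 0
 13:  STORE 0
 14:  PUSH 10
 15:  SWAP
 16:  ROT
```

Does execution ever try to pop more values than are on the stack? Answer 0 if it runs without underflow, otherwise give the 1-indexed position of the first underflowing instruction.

PUSH 0  -> 0
PUSH 8  -> 0 8
ADD     -> 8
PUSH -1 -> 8 -1
OVER    -> 8 -1 8
EQ      -> 8 0
STORE 0 -> 8
PUSH 22 -> 8 22
POP     -> 8
LOAD 0  -> 8 0
NEG     -> 8 0
LOAD 0  -> 8 0 0
STORE 0 -> 8 0
PUSH 10 -> 8 0 10
SWAP    -> 8 10 0
ROT     -> 10 0 8

0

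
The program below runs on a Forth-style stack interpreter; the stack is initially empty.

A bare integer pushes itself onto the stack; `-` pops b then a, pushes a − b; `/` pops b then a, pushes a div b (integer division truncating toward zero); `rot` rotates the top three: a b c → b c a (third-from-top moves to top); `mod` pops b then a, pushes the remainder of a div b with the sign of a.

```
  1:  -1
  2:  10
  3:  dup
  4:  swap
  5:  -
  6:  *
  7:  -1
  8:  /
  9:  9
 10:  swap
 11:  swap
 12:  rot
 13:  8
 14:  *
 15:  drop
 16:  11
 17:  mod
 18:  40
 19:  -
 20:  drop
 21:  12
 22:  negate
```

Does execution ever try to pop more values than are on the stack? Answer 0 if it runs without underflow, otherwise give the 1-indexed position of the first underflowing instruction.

12

-1   -> -1
10   -> -1 10
dup  -> -1 10 10
swap -> -1 10 10
-    -> -1 0
*    -> 0
-1   -> 0 -1
/    -> 0
9    -> 0 9
swap -> 9 0
swap -> 0 9
rot  — needs 3 operands, stack has 2 → underflow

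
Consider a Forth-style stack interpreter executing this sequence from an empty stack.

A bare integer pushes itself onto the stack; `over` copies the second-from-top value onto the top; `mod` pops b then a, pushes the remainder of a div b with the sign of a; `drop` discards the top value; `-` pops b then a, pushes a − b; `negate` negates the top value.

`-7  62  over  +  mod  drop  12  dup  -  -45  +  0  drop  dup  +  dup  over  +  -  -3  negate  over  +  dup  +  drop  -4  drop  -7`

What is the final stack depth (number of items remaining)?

-7     → -7
62     → -7 62
over   → -7 62 -7
+      → -7 55
mod    → -7
drop   → (empty)
12     → 12
dup    → 12 12
-      → 0
-45    → 0 -45
+      → -45
0      → -45 0
drop   → -45
dup    → -45 -45
+      → -90
dup    → -90 -90
over   → -90 -90 -90
+      → -90 -180
-      → 90
-3     → 90 -3
negate → 90 3
over   → 90 3 90
+      → 90 93
dup    → 90 93 93
+      → 90 186
drop   → 90
-4     → 90 -4
drop   → 90
-7     → 90 -7

2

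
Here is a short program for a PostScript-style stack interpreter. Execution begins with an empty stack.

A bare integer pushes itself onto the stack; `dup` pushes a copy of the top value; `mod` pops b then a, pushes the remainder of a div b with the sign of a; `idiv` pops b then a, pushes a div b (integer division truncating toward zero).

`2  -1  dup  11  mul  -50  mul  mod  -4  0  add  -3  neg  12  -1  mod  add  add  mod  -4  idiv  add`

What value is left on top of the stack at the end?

2    -> 2
-1   -> 2 -1
dup  -> 2 -1 -1
11   -> 2 -1 -1 11
mul  -> 2 -1 -11
-50  -> 2 -1 -11 -50
mul  -> 2 -1 550
mod  -> 2 -1
-4   -> 2 -1 -4
0    -> 2 -1 -4 0
add  -> 2 -1 -4
-3   -> 2 -1 -4 -3
neg  -> 2 -1 -4 3
12   -> 2 -1 -4 3 12
-1   -> 2 -1 -4 3 12 -1
mod  -> 2 -1 -4 3 0
add  -> 2 -1 -4 3
add  -> 2 -1 -1
mod  -> 2 0
-4   -> 2 0 -4
idiv -> 2 0
add  -> 2

2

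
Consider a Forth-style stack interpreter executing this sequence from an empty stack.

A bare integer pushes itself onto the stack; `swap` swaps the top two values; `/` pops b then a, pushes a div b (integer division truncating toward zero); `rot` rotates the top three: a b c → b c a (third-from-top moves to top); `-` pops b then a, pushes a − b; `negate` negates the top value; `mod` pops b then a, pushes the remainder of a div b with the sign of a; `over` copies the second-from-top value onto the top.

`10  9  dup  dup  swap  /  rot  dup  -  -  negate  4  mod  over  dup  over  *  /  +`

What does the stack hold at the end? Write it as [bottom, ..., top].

10     → [10]
9      → [10, 9]
dup    → [10, 9, 9]
dup    → [10, 9, 9, 9]
swap   → [10, 9, 9, 9]
/      → [10, 9, 1]
rot    → [9, 1, 10]
dup    → [9, 1, 10, 10]
-      → [9, 1, 0]
-      → [9, 1]
negate → [9, -1]
4      → [9, -1, 4]
mod    → [9, -1]
over   → [9, -1, 9]
dup    → [9, -1, 9, 9]
over   → [9, -1, 9, 9, 9]
*      → [9, -1, 9, 81]
/      → [9, -1, 0]
+      → [9, -1]

[9, -1]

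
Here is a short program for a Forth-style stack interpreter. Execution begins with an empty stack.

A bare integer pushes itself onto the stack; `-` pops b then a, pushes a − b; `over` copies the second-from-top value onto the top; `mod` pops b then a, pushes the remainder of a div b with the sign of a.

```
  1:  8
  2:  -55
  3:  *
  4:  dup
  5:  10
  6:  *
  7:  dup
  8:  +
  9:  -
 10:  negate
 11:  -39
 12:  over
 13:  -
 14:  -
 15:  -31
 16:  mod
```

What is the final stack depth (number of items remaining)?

1

8      : [8]
-55    : [8, -55]
*      : [-440]
dup    : [-440, -440]
10     : [-440, -440, 10]
*      : [-440, -4400]
dup    : [-440, -4400, -4400]
+      : [-440, -8800]
-      : [8360]
negate : [-8360]
-39    : [-8360, -39]
over   : [-8360, -39, -8360]
-      : [-8360, 8321]
-      : [-16681]
-31    : [-16681, -31]
mod    : [-3]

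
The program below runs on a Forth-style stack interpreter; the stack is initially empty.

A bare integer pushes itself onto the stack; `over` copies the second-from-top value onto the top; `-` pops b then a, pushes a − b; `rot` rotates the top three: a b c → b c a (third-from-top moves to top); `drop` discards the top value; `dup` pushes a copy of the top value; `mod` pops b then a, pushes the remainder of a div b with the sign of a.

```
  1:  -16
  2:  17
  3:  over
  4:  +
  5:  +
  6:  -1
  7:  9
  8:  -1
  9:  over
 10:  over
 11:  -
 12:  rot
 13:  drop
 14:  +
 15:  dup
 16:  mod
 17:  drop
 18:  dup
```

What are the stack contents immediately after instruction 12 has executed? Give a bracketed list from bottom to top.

-16   -16
17    -16 17
over  -16 17 -16
+     -16 1
+     -15
-1    -15 -1
9     -15 -1 9
-1    -15 -1 9 -1
over  -15 -1 9 -1 9
over  -15 -1 9 -1 9 -1
-     -15 -1 9 -1 10
rot   -15 -1 -1 10 9

[-15, -1, -1, 10, 9]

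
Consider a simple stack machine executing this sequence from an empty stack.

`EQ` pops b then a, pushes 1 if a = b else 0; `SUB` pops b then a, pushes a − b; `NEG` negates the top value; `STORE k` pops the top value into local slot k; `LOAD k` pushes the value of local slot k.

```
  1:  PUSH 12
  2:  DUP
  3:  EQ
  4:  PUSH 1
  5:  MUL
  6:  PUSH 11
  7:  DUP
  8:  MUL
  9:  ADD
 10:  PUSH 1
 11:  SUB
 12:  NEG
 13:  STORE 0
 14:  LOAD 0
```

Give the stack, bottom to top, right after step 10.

[122, 1]

PUSH 12  12
DUP      12 12
EQ       1
PUSH 1   1 1
MUL      1
PUSH 11  1 11
DUP      1 11 11
MUL      1 121
ADD      122
PUSH 1   122 1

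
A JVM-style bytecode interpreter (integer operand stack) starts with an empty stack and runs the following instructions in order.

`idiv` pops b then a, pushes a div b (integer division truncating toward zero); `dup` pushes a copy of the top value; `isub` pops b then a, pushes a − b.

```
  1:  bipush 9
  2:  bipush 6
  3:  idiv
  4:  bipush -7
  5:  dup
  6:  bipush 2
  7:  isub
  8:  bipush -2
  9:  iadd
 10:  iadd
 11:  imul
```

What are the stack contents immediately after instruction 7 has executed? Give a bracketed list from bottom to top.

[1, -7, -9]

bipush 9  → [9]
bipush 6  → [9, 6]
idiv      → [1]
bipush -7 → [1, -7]
dup       → [1, -7, -7]
bipush 2  → [1, -7, -7, 2]
isub      → [1, -7, -9]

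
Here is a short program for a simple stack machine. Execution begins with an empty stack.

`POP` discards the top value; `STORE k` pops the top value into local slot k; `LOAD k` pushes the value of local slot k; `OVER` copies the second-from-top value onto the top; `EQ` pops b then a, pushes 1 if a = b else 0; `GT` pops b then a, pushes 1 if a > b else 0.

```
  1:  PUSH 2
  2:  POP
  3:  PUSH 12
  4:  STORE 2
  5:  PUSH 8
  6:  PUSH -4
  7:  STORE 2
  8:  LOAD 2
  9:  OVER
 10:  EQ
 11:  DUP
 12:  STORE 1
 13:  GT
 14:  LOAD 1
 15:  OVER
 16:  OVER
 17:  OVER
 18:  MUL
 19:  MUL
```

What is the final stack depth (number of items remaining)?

3

PUSH 2   [2]
POP      []
PUSH 12  [12]
STORE 2  []
PUSH 8   [8]
PUSH -4  [8, -4]
STORE 2  [8]
LOAD 2   [8, -4]
OVER     [8, -4, 8]
EQ       [8, 0]
DUP      [8, 0, 0]
STORE 1  [8, 0]
GT       [1]
LOAD 1   [1, 0]
OVER     [1, 0, 1]
OVER     [1, 0, 1, 0]
OVER     [1, 0, 1, 0, 1]
MUL      [1, 0, 1, 0]
MUL      [1, 0, 0]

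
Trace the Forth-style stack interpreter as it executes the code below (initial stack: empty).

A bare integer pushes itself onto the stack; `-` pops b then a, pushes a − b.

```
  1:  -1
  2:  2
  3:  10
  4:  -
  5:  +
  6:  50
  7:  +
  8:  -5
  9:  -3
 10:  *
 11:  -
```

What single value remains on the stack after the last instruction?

26

-1  -1
2   -1 2
10  -1 2 10
-   -1 -8
+   -9
50  -9 50
+   41
-5  41 -5
-3  41 -5 -3
*   41 15
-   26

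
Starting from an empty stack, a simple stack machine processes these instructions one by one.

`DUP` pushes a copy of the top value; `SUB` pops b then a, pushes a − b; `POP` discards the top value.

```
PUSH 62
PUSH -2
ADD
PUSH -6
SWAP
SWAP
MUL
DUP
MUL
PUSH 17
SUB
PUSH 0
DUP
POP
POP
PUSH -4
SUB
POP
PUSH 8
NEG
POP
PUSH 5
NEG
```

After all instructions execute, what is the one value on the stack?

-5

PUSH 62 -> 62
PUSH -2 -> 62 -2
ADD     -> 60
PUSH -6 -> 60 -6
SWAP    -> -6 60
SWAP    -> 60 -6
MUL     -> -360
DUP     -> -360 -360
MUL     -> 129600
PUSH 17 -> 129600 17
SUB     -> 129583
PUSH 0  -> 129583 0
DUP     -> 129583 0 0
POP     -> 129583 0
POP     -> 129583
PUSH -4 -> 129583 -4
SUB     -> 129587
POP     -> (empty)
PUSH 8  -> 8
NEG     -> -8
POP     -> (empty)
PUSH 5  -> 5
NEG     -> -5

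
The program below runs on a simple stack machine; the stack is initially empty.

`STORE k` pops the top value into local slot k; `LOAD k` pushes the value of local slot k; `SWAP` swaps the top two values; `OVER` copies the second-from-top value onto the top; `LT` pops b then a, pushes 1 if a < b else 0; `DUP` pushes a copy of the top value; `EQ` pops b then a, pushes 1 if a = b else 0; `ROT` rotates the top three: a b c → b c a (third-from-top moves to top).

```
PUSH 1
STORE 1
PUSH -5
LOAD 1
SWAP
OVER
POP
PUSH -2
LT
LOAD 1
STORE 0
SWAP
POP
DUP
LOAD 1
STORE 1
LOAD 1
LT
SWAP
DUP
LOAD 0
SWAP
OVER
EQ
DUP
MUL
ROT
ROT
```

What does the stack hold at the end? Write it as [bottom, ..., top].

[0, 1, 1, 1]

PUSH 1  : [1]
STORE 1 : []
PUSH -5 : [-5]
LOAD 1  : [-5, 1]
SWAP    : [1, -5]
OVER    : [1, -5, 1]
POP     : [1, -5]
PUSH -2 : [1, -5, -2]
LT      : [1, 1]
LOAD 1  : [1, 1, 1]
STORE 0 : [1, 1]
SWAP    : [1, 1]
POP     : [1]
DUP     : [1, 1]
LOAD 1  : [1, 1, 1]
STORE 1 : [1, 1]
LOAD 1  : [1, 1, 1]
LT      : [1, 0]
SWAP    : [0, 1]
DUP     : [0, 1, 1]
LOAD 0  : [0, 1, 1, 1]
SWAP    : [0, 1, 1, 1]
OVER    : [0, 1, 1, 1, 1]
EQ      : [0, 1, 1, 1]
DUP     : [0, 1, 1, 1, 1]
MUL     : [0, 1, 1, 1]
ROT     : [0, 1, 1, 1]
ROT     : [0, 1, 1, 1]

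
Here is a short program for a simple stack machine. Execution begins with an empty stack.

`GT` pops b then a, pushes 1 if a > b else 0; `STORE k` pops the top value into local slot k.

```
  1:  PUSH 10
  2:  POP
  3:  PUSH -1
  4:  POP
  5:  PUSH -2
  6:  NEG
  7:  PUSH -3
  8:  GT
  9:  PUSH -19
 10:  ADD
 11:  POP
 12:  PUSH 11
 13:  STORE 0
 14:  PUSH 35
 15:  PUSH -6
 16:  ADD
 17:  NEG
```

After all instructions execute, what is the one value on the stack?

-29

PUSH 10   10
POP       (empty)
PUSH -1   -1
POP       (empty)
PUSH -2   -2
NEG       2
PUSH -3   2 -3
GT        1
PUSH -19  1 -19
ADD       -18
POP       (empty)
PUSH 11   11
STORE 0   (empty)
PUSH 35   35
PUSH -6   35 -6
ADD       29
NEG       -29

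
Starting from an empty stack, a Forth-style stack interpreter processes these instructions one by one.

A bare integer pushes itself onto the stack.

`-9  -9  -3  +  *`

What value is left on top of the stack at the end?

-9  [-9]
-9  [-9, -9]
-3  [-9, -9, -3]
+   [-9, -12]
*   [108]

108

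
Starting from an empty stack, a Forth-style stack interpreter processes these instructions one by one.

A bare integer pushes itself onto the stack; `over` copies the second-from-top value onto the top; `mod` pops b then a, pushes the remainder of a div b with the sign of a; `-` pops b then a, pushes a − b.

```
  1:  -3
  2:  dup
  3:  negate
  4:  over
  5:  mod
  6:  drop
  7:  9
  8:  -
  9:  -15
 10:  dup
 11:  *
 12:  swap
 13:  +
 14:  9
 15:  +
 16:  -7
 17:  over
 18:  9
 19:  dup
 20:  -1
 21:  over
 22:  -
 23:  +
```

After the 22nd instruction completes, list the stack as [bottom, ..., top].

-3     : [-3]
dup    : [-3, -3]
negate : [-3, 3]
over   : [-3, 3, -3]
mod    : [-3, 0]
drop   : [-3]
9      : [-3, 9]
-      : [-12]
-15    : [-12, -15]
dup    : [-12, -15, -15]
*      : [-12, 225]
swap   : [225, -12]
+      : [213]
9      : [213, 9]
+      : [222]
-7     : [222, -7]
over   : [222, -7, 222]
9      : [222, -7, 222, 9]
dup    : [222, -7, 222, 9, 9]
-1     : [222, -7, 222, 9, 9, -1]
over   : [222, -7, 222, 9, 9, -1, 9]
-      : [222, -7, 222, 9, 9, -10]

[222, -7, 222, 9, 9, -10]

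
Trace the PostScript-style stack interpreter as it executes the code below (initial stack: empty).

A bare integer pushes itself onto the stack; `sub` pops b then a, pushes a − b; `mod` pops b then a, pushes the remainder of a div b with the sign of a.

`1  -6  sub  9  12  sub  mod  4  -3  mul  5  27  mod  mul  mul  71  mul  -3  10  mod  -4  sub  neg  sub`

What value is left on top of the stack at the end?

-4259

1   -> [1]
-6  -> [1, -6]
sub -> [7]
9   -> [7, 9]
12  -> [7, 9, 12]
sub -> [7, -3]
mod -> [1]
4   -> [1, 4]
-3  -> [1, 4, -3]
mul -> [1, -12]
5   -> [1, -12, 5]
27  -> [1, -12, 5, 27]
mod -> [1, -12, 5]
mul -> [1, -60]
mul -> [-60]
71  -> [-60, 71]
mul -> [-4260]
-3  -> [-4260, -3]
10  -> [-4260, -3, 10]
mod -> [-4260, -3]
-4  -> [-4260, -3, -4]
sub -> [-4260, 1]
neg -> [-4260, -1]
sub -> [-4259]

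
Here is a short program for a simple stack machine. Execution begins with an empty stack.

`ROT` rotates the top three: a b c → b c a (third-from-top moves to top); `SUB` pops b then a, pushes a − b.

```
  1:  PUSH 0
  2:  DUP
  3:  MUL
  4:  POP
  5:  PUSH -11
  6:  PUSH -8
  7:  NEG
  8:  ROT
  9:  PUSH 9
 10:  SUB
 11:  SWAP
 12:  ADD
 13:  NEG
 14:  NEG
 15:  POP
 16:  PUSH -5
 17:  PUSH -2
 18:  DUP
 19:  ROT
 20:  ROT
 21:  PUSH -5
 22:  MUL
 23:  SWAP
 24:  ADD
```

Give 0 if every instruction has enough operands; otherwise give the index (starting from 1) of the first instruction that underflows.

8

PUSH 0   -> 0
DUP      -> 0 0
MUL      -> 0
POP      -> (empty)
PUSH -11 -> -11
PUSH -8  -> -11 -8
NEG      -> -11 8
ROT  — needs 3 operands, stack has 2 → underflow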